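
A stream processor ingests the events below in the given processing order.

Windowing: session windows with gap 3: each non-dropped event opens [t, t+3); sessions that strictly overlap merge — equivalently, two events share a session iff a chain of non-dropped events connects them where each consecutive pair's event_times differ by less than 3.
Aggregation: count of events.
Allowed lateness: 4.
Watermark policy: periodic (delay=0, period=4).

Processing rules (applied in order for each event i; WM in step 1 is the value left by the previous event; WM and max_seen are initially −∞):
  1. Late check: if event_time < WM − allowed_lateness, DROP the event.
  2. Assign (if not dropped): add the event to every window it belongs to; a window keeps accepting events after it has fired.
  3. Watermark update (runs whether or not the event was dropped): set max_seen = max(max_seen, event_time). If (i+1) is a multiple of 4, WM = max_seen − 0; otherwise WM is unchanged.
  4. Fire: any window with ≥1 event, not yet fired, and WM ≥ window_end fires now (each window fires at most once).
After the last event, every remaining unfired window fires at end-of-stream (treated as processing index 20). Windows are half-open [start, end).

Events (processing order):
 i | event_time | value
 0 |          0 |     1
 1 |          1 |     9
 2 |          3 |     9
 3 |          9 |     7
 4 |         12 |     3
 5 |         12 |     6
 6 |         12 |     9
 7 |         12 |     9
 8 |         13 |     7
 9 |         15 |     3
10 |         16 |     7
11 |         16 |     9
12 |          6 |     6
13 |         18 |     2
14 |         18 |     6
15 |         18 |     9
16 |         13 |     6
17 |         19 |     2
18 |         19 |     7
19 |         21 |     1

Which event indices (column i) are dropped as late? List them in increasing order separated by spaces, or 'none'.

12 16

i=0 t=0 v=1: → [0,3); WM=−∞
i=1 t=1 v=9: → [0,4); WM=−∞
i=2 t=3 v=9: → [0,6); WM=−∞
i=3 t=9 v=7: → [9,12); WM=9
i=4 t=12 v=3: → [12,15); WM=9
i=5 t=12 v=6: → [12,15); WM=9
i=6 t=12 v=9: → [12,15); WM=9
i=7 t=12 v=9: → [12,15); WM=12
i=8 t=13 v=7: → [12,16); WM=12
i=9 t=15 v=3: → [12,18); WM=12
i=10 t=16 v=7: → [12,19); WM=12
i=11 t=16 v=9: → [12,19); WM=16
i=12 t=6 v=6: DROP (t<16-4); WM=16
i=13 t=18 v=2: → [12,21); WM=16
i=14 t=18 v=6: → [12,21); WM=16
i=15 t=18 v=9: → [12,21); WM=18
i=16 t=13 v=6: DROP (t<18-4); WM=18
i=17 t=19 v=2: → [12,22); WM=18
i=18 t=19 v=7: → [12,22); WM=18
i=19 t=21 v=1: → [12,24); WM=21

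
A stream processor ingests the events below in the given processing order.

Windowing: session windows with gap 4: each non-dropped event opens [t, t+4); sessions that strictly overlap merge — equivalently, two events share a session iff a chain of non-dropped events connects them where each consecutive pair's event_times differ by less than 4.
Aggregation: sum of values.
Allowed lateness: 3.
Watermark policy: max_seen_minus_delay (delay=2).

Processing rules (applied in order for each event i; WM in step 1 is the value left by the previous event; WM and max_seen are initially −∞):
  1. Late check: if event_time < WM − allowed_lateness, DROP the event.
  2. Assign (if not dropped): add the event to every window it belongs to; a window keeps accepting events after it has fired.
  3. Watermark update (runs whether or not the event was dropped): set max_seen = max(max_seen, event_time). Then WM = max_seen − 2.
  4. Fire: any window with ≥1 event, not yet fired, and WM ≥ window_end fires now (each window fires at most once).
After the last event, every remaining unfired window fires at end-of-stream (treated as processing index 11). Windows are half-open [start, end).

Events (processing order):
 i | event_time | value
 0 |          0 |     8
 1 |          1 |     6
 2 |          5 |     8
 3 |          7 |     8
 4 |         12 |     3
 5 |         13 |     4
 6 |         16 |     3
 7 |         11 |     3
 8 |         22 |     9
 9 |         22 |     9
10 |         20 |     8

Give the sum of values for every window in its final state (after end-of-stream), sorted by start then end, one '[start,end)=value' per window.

[0,5)=14 [5,11)=16 [11,20)=13 [20,26)=26

i=0 t=0 v=8: → [0,4); WM=-2
i=1 t=1 v=6: → [0,5); WM=-1
i=2 t=5 v=8: → [5,9); WM=3
i=3 t=7 v=8: → [5,11); WM=5
i=4 t=12 v=3: → [12,16); WM=10
i=5 t=13 v=4: → [12,17); WM=11
i=6 t=16 v=3: → [12,20); WM=14
i=7 t=11 v=3: → [11,20); WM=14
i=8 t=22 v=9: → [22,26); WM=20
i=9 t=22 v=9: → [22,26); WM=20
i=10 t=20 v=8: → [20,26); WM=20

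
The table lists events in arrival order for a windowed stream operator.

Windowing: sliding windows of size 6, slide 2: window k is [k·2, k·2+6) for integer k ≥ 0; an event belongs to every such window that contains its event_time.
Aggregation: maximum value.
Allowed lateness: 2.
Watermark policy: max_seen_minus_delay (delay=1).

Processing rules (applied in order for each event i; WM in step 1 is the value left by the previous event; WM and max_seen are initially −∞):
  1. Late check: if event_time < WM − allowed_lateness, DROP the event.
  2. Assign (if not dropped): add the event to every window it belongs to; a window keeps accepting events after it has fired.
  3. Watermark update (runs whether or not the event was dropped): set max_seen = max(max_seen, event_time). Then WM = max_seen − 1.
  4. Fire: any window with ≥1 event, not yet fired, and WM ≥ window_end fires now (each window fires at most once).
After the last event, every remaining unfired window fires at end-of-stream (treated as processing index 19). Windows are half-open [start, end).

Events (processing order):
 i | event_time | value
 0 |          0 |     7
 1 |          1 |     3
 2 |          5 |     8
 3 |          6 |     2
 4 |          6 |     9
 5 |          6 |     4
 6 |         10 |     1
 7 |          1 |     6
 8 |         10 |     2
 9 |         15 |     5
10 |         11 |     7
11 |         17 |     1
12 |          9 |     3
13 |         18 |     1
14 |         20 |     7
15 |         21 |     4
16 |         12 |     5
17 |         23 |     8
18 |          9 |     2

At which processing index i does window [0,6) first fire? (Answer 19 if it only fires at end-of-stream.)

i=0 t=0 v=7: → [0,6); WM=-1
i=1 t=1 v=3: → [0,6); WM=0
i=2 t=5 v=8: → [4,10),[2,8),[0,6); WM=4
i=3 t=6 v=2: → [6,12),[4,10),[2,8); WM=5
i=4 t=6 v=9: → [6,12),[4,10),[2,8); WM=5
i=5 t=6 v=4: → [6,12),[4,10),[2,8); WM=5
i=6 t=10 v=1: → [10,16),[8,14),[6,12); WM=9; [0,6) fires=8 [2,8) fires=9
i=7 t=1 v=6: DROP (t<9-2); WM=9
i=8 t=10 v=2: → [10,16),[8,14),[6,12); WM=9
i=9 t=15 v=5: → [14,20),[12,18),[10,16); WM=14; [4,10) fires=9 [6,12) fires=9 [8,14) fires=2
i=10 t=11 v=7: DROP (t<14-2); WM=14
i=11 t=17 v=1: → [16,22),[14,20),[12,18); WM=16; [10,16) fires=5
i=12 t=9 v=3: DROP (t<16-2); WM=16
i=13 t=18 v=1: → [18,24),[16,22),[14,20); WM=17
i=14 t=20 v=7: → [20,26),[18,24),[16,22); WM=19; [12,18) fires=5
i=15 t=21 v=4: → [20,26),[18,24),[16,22); WM=20; [14,20) fires=5
i=16 t=12 v=5: DROP (t<20-2); WM=20
i=17 t=23 v=8: → [22,28),[20,26),[18,24); WM=22; [16,22) fires=7
i=18 t=9 v=2: DROP (t<22-2); WM=22

6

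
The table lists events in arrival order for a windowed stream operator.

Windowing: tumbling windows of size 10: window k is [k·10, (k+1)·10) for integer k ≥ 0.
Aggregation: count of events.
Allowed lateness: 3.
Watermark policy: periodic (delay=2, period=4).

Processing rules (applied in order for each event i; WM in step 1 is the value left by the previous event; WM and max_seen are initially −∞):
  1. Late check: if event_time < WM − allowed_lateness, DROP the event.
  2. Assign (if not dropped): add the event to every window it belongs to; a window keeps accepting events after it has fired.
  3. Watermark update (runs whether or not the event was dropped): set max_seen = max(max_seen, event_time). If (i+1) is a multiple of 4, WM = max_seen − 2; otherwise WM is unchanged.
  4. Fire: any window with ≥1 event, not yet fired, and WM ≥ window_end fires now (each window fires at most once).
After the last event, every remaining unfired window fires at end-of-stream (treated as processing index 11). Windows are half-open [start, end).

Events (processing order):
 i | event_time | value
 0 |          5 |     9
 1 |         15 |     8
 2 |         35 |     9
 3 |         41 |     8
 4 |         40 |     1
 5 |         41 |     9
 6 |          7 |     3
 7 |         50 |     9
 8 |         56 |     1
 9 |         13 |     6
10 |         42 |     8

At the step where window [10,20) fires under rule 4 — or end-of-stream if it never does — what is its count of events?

i=0 t=5 v=9: → [0,10); WM=−∞
i=1 t=15 v=8: → [10,20); WM=−∞
i=2 t=35 v=9: → [30,40); WM=−∞
i=3 t=41 v=8: → [40,50); WM=39; [0,10) fires=1 [10,20) fires=1
i=4 t=40 v=1: → [40,50); WM=39
i=5 t=41 v=9: → [40,50); WM=39
i=6 t=7 v=3: DROP (t<39-3); WM=39
i=7 t=50 v=9: → [50,60); WM=48; [30,40) fires=1
i=8 t=56 v=1: → [50,60); WM=48
i=9 t=13 v=6: DROP (t<48-3); WM=48
i=10 t=42 v=8: DROP (t<48-3); WM=48

1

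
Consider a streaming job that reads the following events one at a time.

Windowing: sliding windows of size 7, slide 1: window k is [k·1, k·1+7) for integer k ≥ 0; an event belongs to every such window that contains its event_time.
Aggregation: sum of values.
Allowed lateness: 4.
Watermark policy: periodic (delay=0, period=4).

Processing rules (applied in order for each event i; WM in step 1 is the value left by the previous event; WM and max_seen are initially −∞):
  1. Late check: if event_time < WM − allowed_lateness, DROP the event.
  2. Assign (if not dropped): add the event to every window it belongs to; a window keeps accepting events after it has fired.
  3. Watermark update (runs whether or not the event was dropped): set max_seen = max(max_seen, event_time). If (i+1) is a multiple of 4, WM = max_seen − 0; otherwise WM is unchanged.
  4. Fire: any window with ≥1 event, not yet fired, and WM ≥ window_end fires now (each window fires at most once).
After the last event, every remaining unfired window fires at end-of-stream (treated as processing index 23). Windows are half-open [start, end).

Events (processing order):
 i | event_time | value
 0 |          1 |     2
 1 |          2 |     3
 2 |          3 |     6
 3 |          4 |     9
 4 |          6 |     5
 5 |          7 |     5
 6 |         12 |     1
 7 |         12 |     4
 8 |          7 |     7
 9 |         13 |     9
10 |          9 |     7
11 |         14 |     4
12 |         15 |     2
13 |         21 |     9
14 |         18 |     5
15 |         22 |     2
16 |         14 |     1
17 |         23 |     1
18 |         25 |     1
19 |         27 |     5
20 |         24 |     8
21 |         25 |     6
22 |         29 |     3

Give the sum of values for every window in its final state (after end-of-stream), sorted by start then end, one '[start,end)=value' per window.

i=0 t=1 v=2: → [1,8),[0,7); WM=−∞
i=1 t=2 v=3: → [2,9),[1,8),[0,7); WM=−∞
i=2 t=3 v=6: → [3,10),[2,9),[1,8),[0,7); WM=−∞
i=3 t=4 v=9: → [4,11),[3,10),[2,9),[1,8),[0,7); WM=4
i=4 t=6 v=5: → [6,13),[5,12),[4,11),[3,10),[2,9),[1,8),[0,7); WM=4
i=5 t=7 v=5: → [7,14),[6,13),[5,12),[4,11),[3,10),[2,9),[1,8); WM=4
i=6 t=12 v=1: → [12,19),[11,18),[10,17),[9,16),[8,15),[7,14),[6,13); WM=4
i=7 t=12 v=4: → [12,19),[11,18),[10,17),[9,16),[8,15),[7,14),[6,13); WM=12; [0,7) fires=25 [1,8) fires=30 [2,9) fires=28 [3,10) fires=25 [4,11) fires=19 [5,12) fires=10
i=8 t=7 v=7: DROP (t<12-4); WM=12
i=9 t=13 v=9: → [13,20),[12,19),[11,18),[10,17),[9,16),[8,15),[7,14); WM=12
i=10 t=9 v=7: → [9,16),[8,15),[7,14),[6,13),[5,12),[4,11),[3,10); WM=12
i=11 t=14 v=4: → [14,21),[13,20),[12,19),[11,18),[10,17),[9,16),[8,15); WM=14; [6,13) fires=22 [7,14) fires=26
i=12 t=15 v=2: → [15,22),[14,21),[13,20),[12,19),[11,18),[10,17),[9,16); WM=14
i=13 t=21 v=9: → [21,28),[20,27),[19,26),[18,25),[17,24),[16,23),[15,22); WM=14
i=14 t=18 v=5: → [18,25),[17,24),[16,23),[15,22),[14,21),[13,20),[12,19); WM=14
i=15 t=22 v=2: → [22,29),[21,28),[20,27),[19,26),[18,25),[17,24),[16,23); WM=22; [8,15) fires=25 [9,16) fires=27 [10,17) fires=20 [11,18) fires=20 [12,19) fires=25 [13,20) fires=20 [14,21) fires=11 [15,22) fires=16
i=16 t=14 v=1: DROP (t<22-4); WM=22
i=17 t=23 v=1: → [23,30),[22,29),[21,28),[20,27),[19,26),[18,25),[17,24); WM=22
i=18 t=25 v=1: → [25,32),[24,31),[23,30),[22,29),[21,28),[20,27),[19,26); WM=22
i=19 t=27 v=5: → [27,34),[26,33),[25,32),[24,31),[23,30),[22,29),[21,28); WM=27; [16,23) fires=16 [17,24) fires=17 [18,25) fires=17 [19,26) fires=13 [20,27) fires=13
i=20 t=24 v=8: → [24,31),[23,30),[22,29),[21,28),[20,27),[19,26),[18,25); WM=27
i=21 t=25 v=6: → [25,32),[24,31),[23,30),[22,29),[21,28),[20,27),[19,26); WM=27
i=22 t=29 v=3: → [29,36),[28,35),[27,34),[26,33),[25,32),[24,31),[23,30); WM=27

[0,7)=25 [1,8)=30 [2,9)=28 [3,10)=32 [4,11)=26 [5,12)=17 [6,13)=22 [7,14)=26 [8,15)=25 [9,16)=27 [10,17)=20 [11,18)=20 [12,19)=25 [13,20)=20 [14,21)=11 [15,22)=16 [16,23)=16 [17,24)=17 [18,25)=25 [19,26)=27 [20,27)=27 [21,28)=32 [22,29)=23 [23,30)=24 [24,31)=23 [25,32)=15 [26,33)=8 [27,34)=8 [28,35)=3 [29,36)=3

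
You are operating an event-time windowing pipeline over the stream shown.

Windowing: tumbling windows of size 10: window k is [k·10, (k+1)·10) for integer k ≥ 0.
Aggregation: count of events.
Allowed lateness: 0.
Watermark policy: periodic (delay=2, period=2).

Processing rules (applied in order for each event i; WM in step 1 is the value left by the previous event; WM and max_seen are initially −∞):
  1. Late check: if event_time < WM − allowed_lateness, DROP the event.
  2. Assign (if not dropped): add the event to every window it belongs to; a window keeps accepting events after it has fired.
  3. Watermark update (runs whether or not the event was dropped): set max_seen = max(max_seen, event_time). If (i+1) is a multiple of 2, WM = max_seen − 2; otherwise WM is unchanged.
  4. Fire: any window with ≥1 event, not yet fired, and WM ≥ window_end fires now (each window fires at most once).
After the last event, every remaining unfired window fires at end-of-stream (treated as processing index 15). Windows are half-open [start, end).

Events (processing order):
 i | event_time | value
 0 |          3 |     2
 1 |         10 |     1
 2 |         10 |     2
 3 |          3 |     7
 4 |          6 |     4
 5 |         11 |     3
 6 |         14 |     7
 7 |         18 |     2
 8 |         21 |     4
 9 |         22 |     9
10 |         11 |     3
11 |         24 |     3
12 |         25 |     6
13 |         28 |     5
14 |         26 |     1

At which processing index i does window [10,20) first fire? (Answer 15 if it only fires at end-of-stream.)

9

i=0 t=3 v=2: → [0,10); WM=−∞
i=1 t=10 v=1: → [10,20); WM=8
i=2 t=10 v=2: → [10,20); WM=8
i=3 t=3 v=7: DROP (t<8-0); WM=8
i=4 t=6 v=4: DROP (t<8-0); WM=8
i=5 t=11 v=3: → [10,20); WM=9
i=6 t=14 v=7: → [10,20); WM=9
i=7 t=18 v=2: → [10,20); WM=16; [0,10) fires=1
i=8 t=21 v=4: → [20,30); WM=16
i=9 t=22 v=9: → [20,30); WM=20; [10,20) fires=5
i=10 t=11 v=3: DROP (t<20-0); WM=20
i=11 t=24 v=3: → [20,30); WM=22
i=12 t=25 v=6: → [20,30); WM=22
i=13 t=28 v=5: → [20,30); WM=26
i=14 t=26 v=1: → [20,30); WM=26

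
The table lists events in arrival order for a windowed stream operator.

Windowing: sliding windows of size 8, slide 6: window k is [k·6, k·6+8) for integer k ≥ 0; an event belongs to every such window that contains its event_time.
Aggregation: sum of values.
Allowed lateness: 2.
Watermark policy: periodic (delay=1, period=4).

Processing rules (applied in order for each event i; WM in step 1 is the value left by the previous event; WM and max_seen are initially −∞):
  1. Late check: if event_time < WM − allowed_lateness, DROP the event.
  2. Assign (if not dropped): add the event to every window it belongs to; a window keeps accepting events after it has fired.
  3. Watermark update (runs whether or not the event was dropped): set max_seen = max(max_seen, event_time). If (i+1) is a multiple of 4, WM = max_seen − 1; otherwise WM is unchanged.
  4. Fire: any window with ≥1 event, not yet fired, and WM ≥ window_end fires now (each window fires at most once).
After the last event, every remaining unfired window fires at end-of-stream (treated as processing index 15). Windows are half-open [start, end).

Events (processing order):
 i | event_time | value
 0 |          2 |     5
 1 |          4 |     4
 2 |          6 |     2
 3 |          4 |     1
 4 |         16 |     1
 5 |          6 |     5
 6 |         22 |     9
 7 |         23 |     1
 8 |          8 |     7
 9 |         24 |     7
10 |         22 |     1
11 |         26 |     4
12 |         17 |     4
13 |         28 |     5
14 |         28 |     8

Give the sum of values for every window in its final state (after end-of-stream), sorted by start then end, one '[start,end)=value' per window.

i=0 t=2 v=5: → [0,8); WM=−∞
i=1 t=4 v=4: → [0,8); WM=−∞
i=2 t=6 v=2: → [6,14),[0,8); WM=−∞
i=3 t=4 v=1: → [0,8); WM=5
i=4 t=16 v=1: → [12,20); WM=5
i=5 t=6 v=5: → [6,14),[0,8); WM=5
i=6 t=22 v=9: → [18,26); WM=5
i=7 t=23 v=1: → [18,26); WM=22; [0,8) fires=17 [6,14) fires=7 [12,20) fires=1
i=8 t=8 v=7: DROP (t<22-2); WM=22
i=9 t=24 v=7: → [24,32),[18,26); WM=22
i=10 t=22 v=1: → [18,26); WM=22
i=11 t=26 v=4: → [24,32); WM=25
i=12 t=17 v=4: DROP (t<25-2); WM=25
i=13 t=28 v=5: → [24,32); WM=25
i=14 t=28 v=8: → [24,32); WM=25

[0,8)=17 [6,14)=7 [12,20)=1 [18,26)=18 [24,32)=24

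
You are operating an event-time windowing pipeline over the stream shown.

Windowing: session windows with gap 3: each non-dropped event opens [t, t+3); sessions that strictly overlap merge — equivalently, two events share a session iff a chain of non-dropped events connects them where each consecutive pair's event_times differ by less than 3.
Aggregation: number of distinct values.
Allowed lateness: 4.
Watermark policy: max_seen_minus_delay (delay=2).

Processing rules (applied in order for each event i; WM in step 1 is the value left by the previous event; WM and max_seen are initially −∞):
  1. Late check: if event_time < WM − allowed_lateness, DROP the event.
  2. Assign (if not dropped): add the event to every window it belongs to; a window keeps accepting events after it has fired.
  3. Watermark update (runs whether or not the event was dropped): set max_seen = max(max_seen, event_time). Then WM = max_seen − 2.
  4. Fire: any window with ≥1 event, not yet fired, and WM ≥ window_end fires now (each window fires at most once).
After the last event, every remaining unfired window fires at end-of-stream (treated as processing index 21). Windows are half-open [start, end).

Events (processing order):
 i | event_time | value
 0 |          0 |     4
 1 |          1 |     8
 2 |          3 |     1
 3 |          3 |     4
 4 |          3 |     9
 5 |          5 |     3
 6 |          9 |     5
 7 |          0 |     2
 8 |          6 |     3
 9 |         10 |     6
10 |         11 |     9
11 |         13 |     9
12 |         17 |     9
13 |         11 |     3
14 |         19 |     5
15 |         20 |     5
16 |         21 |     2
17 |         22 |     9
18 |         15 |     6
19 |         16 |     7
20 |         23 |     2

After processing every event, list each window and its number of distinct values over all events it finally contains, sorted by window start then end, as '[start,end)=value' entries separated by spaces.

[0,9)=5 [9,16)=4 [16,26)=4

i=0 t=0 v=4: → [0,3); WM=-2
i=1 t=1 v=8: → [0,4); WM=-1
i=2 t=3 v=1: → [0,6); WM=1
i=3 t=3 v=4: → [0,6); WM=1
i=4 t=3 v=9: → [0,6); WM=1
i=5 t=5 v=3: → [0,8); WM=3
i=6 t=9 v=5: → [9,12); WM=7
i=7 t=0 v=2: DROP (t<7-4); WM=7
i=8 t=6 v=3: → [0,9); WM=7
i=9 t=10 v=6: → [9,13); WM=8
i=10 t=11 v=9: → [9,14); WM=9
i=11 t=13 v=9: → [9,16); WM=11
i=12 t=17 v=9: → [17,20); WM=15
i=13 t=11 v=3: → [9,16); WM=15
i=14 t=19 v=5: → [17,22); WM=17
i=15 t=20 v=5: → [17,23); WM=18
i=16 t=21 v=2: → [17,24); WM=19
i=17 t=22 v=9: → [17,25); WM=20
i=18 t=15 v=6: DROP (t<20-4); WM=20
i=19 t=16 v=7: → [16,25); WM=20
i=20 t=23 v=2: → [16,26); WM=21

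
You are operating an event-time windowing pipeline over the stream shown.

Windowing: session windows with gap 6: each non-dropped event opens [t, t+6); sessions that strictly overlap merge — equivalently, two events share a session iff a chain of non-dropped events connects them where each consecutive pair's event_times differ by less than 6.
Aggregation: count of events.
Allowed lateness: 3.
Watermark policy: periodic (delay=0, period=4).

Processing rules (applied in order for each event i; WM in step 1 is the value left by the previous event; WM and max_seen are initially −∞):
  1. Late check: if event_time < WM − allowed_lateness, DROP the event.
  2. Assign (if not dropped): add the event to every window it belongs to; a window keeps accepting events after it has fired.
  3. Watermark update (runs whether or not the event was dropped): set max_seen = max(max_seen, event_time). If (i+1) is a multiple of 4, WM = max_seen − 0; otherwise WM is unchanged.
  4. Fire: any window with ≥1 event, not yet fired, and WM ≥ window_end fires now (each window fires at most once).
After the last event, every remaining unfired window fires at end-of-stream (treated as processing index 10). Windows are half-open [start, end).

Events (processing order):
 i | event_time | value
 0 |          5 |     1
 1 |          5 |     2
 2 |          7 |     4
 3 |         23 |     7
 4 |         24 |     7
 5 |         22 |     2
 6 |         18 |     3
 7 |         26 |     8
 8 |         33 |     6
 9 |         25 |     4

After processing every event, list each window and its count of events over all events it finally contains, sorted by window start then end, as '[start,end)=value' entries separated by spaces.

i=0 t=5 v=1: → [5,11); WM=−∞
i=1 t=5 v=2: → [5,11); WM=−∞
i=2 t=7 v=4: → [5,13); WM=−∞
i=3 t=23 v=7: → [23,29); WM=23
i=4 t=24 v=7: → [23,30); WM=23
i=5 t=22 v=2: → [22,30); WM=23
i=6 t=18 v=3: DROP (t<23-3); WM=23
i=7 t=26 v=8: → [22,32); WM=26
i=8 t=33 v=6: → [33,39); WM=26
i=9 t=25 v=4: → [22,32); WM=26

[5,13)=3 [22,32)=5 [33,39)=1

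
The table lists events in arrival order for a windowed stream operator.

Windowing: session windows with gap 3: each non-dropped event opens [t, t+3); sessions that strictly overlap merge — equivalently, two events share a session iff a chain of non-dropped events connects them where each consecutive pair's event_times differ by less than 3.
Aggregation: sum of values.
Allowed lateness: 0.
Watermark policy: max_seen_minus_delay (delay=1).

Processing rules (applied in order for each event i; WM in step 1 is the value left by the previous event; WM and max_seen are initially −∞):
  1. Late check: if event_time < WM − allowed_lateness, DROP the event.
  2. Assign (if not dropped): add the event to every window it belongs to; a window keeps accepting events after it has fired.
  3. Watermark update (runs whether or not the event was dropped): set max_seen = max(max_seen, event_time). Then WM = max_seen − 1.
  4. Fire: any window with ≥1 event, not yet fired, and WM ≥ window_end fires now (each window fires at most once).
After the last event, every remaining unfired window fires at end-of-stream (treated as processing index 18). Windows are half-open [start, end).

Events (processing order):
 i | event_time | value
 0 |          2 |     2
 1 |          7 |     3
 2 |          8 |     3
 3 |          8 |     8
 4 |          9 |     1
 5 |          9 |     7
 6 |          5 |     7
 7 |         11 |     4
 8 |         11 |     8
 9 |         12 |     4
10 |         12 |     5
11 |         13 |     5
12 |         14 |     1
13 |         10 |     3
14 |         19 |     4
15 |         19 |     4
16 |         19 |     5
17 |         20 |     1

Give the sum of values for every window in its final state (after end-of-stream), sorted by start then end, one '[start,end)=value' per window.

i=0 t=2 v=2: → [2,5); WM=1
i=1 t=7 v=3: → [7,10); WM=6
i=2 t=8 v=3: → [7,11); WM=7
i=3 t=8 v=8: → [7,11); WM=7
i=4 t=9 v=1: → [7,12); WM=8
i=5 t=9 v=7: → [7,12); WM=8
i=6 t=5 v=7: DROP (t<8-0); WM=8
i=7 t=11 v=4: → [7,14); WM=10
i=8 t=11 v=8: → [7,14); WM=10
i=9 t=12 v=4: → [7,15); WM=11
i=10 t=12 v=5: → [7,15); WM=11
i=11 t=13 v=5: → [7,16); WM=12
i=12 t=14 v=1: → [7,17); WM=13
i=13 t=10 v=3: DROP (t<13-0); WM=13
i=14 t=19 v=4: → [19,22); WM=18
i=15 t=19 v=4: → [19,22); WM=18
i=16 t=19 v=5: → [19,22); WM=18
i=17 t=20 v=1: → [19,23); WM=19

[2,5)=2 [7,17)=49 [19,23)=14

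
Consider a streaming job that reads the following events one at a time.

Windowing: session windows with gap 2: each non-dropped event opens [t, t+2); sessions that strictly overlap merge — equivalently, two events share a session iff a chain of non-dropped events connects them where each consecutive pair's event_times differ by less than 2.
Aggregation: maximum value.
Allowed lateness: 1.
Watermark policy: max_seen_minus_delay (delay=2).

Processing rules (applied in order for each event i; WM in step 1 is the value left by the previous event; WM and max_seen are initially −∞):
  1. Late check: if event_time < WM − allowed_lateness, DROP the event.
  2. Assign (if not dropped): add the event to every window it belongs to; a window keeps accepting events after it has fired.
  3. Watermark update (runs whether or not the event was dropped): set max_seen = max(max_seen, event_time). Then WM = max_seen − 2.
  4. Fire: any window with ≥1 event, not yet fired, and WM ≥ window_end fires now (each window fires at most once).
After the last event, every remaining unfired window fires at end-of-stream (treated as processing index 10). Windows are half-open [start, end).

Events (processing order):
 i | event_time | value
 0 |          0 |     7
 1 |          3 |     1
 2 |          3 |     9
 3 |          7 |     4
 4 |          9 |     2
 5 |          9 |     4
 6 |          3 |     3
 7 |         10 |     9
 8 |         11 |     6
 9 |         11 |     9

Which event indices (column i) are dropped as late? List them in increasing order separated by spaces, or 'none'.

i=0 t=0 v=7: → [0,2); WM=-2
i=1 t=3 v=1: → [3,5); WM=1
i=2 t=3 v=9: → [3,5); WM=1
i=3 t=7 v=4: → [7,9); WM=5
i=4 t=9 v=2: → [9,11); WM=7
i=5 t=9 v=4: → [9,11); WM=7
i=6 t=3 v=3: DROP (t<7-1); WM=7
i=7 t=10 v=9: → [9,12); WM=8
i=8 t=11 v=6: → [9,13); WM=9
i=9 t=11 v=9: → [9,13); WM=9

6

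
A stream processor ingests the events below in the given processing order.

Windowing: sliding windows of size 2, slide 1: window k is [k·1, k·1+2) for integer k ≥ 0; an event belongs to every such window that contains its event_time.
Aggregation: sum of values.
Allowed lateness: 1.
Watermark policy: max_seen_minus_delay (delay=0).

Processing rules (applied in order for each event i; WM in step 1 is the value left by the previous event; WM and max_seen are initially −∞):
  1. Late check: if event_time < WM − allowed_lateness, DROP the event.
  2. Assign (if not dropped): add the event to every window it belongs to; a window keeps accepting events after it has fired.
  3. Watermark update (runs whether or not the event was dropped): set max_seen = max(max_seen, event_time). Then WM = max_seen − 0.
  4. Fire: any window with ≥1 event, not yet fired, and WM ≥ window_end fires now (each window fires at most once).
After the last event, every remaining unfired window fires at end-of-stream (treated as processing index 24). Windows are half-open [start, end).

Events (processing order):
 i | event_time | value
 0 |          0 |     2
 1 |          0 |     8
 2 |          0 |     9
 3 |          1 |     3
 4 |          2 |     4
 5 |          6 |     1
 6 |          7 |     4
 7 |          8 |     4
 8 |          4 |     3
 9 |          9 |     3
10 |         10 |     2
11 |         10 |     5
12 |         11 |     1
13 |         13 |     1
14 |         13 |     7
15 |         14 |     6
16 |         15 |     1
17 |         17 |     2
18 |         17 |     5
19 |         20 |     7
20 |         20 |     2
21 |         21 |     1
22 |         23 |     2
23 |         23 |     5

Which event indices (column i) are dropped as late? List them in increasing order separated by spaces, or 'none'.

8

i=0 t=0 v=2: → [0,2); WM=0
i=1 t=0 v=8: → [0,2); WM=0
i=2 t=0 v=9: → [0,2); WM=0
i=3 t=1 v=3: → [1,3),[0,2); WM=1
i=4 t=2 v=4: → [2,4),[1,3); WM=2; [0,2) fires=22
i=5 t=6 v=1: → [6,8),[5,7); WM=6; [1,3) fires=7 [2,4) fires=4
i=6 t=7 v=4: → [7,9),[6,8); WM=7; [5,7) fires=1
i=7 t=8 v=4: → [8,10),[7,9); WM=8; [6,8) fires=5
i=8 t=4 v=3: DROP (t<8-1); WM=8
i=9 t=9 v=3: → [9,11),[8,10); WM=9; [7,9) fires=8
i=10 t=10 v=2: → [10,12),[9,11); WM=10; [8,10) fires=7
i=11 t=10 v=5: → [10,12),[9,11); WM=10
i=12 t=11 v=1: → [11,13),[10,12); WM=11; [9,11) fires=10
i=13 t=13 v=1: → [13,15),[12,14); WM=13; [10,12) fires=8 [11,13) fires=1
i=14 t=13 v=7: → [13,15),[12,14); WM=13
i=15 t=14 v=6: → [14,16),[13,15); WM=14; [12,14) fires=8
i=16 t=15 v=1: → [15,17),[14,16); WM=15; [13,15) fires=14
i=17 t=17 v=2: → [17,19),[16,18); WM=17; [14,16) fires=7 [15,17) fires=1
i=18 t=17 v=5: → [17,19),[16,18); WM=17
i=19 t=20 v=7: → [20,22),[19,21); WM=20; [16,18) fires=7 [17,19) fires=7
i=20 t=20 v=2: → [20,22),[19,21); WM=20
i=21 t=21 v=1: → [21,23),[20,22); WM=21; [19,21) fires=9
i=22 t=23 v=2: → [23,25),[22,24); WM=23; [20,22) fires=10 [21,23) fires=1
i=23 t=23 v=5: → [23,25),[22,24); WM=23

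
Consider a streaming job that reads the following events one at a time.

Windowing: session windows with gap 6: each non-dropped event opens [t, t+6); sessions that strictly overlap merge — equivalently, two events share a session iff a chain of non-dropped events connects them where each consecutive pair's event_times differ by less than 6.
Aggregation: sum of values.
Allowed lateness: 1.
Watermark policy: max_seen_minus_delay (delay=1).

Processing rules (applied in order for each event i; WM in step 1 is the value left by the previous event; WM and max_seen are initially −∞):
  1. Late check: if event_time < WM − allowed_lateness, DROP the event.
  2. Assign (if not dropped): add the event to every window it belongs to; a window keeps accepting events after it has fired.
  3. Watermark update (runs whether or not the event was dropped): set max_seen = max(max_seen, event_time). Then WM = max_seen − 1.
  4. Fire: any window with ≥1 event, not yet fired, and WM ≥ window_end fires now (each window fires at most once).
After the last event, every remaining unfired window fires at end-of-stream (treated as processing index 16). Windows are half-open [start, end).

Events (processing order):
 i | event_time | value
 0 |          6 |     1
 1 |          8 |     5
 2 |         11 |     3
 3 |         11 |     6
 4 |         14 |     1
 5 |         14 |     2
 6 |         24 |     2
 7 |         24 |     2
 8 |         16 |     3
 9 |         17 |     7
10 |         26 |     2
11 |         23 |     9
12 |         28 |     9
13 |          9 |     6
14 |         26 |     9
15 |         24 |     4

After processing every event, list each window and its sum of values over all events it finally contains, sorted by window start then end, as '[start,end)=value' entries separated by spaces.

[6,20)=18 [24,34)=24

i=0 t=6 v=1: → [6,12); WM=5
i=1 t=8 v=5: → [6,14); WM=7
i=2 t=11 v=3: → [6,17); WM=10
i=3 t=11 v=6: → [6,17); WM=10
i=4 t=14 v=1: → [6,20); WM=13
i=5 t=14 v=2: → [6,20); WM=13
i=6 t=24 v=2: → [24,30); WM=23
i=7 t=24 v=2: → [24,30); WM=23
i=8 t=16 v=3: DROP (t<23-1); WM=23
i=9 t=17 v=7: DROP (t<23-1); WM=23
i=10 t=26 v=2: → [24,32); WM=25
i=11 t=23 v=9: DROP (t<25-1); WM=25
i=12 t=28 v=9: → [24,34); WM=27
i=13 t=9 v=6: DROP (t<27-1); WM=27
i=14 t=26 v=9: → [24,34); WM=27
i=15 t=24 v=4: DROP (t<27-1); WM=27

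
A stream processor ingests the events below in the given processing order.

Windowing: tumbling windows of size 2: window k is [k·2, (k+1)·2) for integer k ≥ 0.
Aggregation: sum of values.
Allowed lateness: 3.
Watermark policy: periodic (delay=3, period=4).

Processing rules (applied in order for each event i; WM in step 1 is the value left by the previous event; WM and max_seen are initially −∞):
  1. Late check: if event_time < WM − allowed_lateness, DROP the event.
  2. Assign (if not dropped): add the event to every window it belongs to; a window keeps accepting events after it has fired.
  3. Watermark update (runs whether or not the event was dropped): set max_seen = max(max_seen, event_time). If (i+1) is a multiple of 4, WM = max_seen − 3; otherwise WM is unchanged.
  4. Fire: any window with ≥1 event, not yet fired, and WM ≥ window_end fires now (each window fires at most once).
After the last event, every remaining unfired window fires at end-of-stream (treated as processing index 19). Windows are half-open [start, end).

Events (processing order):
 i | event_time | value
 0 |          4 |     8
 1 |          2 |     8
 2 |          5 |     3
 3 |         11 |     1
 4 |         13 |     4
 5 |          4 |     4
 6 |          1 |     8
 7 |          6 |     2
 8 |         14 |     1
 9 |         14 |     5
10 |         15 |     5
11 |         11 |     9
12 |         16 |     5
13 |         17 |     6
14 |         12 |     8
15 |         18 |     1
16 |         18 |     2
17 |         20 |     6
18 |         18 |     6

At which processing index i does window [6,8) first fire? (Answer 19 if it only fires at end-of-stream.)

i=0 t=4 v=8: → [4,6); WM=−∞
i=1 t=2 v=8: → [2,4); WM=−∞
i=2 t=5 v=3: → [4,6); WM=−∞
i=3 t=11 v=1: → [10,12); WM=8; [2,4) fires=8 [4,6) fires=11
i=4 t=13 v=4: → [12,14); WM=8
i=5 t=4 v=4: DROP (t<8-3); WM=8
i=6 t=1 v=8: DROP (t<8-3); WM=8
i=7 t=6 v=2: → [6,8); WM=10; [6,8) fires=2
i=8 t=14 v=1: → [14,16); WM=10
i=9 t=14 v=5: → [14,16); WM=10
i=10 t=15 v=5: → [14,16); WM=10
i=11 t=11 v=9: → [10,12); WM=12; [10,12) fires=10
i=12 t=16 v=5: → [16,18); WM=12
i=13 t=17 v=6: → [16,18); WM=12
i=14 t=12 v=8: → [12,14); WM=12
i=15 t=18 v=1: → [18,20); WM=15; [12,14) fires=12
i=16 t=18 v=2: → [18,20); WM=15
i=17 t=20 v=6: → [20,22); WM=15
i=18 t=18 v=6: → [18,20); WM=15

7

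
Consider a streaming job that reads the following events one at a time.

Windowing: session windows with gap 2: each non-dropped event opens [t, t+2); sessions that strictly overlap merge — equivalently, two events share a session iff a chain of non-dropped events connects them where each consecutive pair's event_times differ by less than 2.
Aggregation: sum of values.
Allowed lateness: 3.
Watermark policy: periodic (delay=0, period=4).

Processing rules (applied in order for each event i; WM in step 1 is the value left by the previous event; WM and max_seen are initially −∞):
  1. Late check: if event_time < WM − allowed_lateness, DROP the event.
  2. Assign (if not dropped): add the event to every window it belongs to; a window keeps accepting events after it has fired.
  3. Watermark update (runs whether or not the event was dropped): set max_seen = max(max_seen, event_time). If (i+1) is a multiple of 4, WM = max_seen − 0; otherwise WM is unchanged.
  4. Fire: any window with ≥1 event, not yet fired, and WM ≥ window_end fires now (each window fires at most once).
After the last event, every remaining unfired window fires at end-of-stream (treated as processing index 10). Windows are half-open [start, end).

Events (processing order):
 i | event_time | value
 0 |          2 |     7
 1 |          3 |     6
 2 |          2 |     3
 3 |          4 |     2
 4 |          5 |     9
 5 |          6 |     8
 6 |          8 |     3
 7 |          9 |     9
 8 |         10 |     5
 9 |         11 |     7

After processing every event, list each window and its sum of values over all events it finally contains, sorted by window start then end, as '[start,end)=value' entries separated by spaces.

[2,8)=35 [8,13)=24

i=0 t=2 v=7: → [2,4); WM=−∞
i=1 t=3 v=6: → [2,5); WM=−∞
i=2 t=2 v=3: → [2,5); WM=−∞
i=3 t=4 v=2: → [2,6); WM=4
i=4 t=5 v=9: → [2,7); WM=4
i=5 t=6 v=8: → [2,8); WM=4
i=6 t=8 v=3: → [8,10); WM=4
i=7 t=9 v=9: → [8,11); WM=9
i=8 t=10 v=5: → [8,12); WM=9
i=9 t=11 v=7: → [8,13); WM=9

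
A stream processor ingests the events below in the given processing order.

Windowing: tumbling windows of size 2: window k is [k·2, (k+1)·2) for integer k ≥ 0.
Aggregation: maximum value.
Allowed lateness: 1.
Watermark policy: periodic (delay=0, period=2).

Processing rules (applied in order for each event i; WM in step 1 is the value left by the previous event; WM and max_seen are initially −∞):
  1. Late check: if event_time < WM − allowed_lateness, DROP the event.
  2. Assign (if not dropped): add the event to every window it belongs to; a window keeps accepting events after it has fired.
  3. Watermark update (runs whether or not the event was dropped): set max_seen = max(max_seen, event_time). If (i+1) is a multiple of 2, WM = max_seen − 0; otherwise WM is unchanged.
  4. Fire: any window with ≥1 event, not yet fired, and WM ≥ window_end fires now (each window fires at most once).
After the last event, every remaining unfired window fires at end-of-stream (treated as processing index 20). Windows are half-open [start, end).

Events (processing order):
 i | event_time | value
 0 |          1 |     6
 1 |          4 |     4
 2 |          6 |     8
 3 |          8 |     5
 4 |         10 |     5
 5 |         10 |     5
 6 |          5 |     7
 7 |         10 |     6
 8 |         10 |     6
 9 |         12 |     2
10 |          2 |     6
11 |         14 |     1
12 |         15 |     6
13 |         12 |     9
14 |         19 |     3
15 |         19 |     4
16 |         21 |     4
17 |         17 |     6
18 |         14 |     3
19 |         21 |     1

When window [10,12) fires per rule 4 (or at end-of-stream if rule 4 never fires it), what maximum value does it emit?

6

i=0 t=1 v=6: → [0,2); WM=−∞
i=1 t=4 v=4: → [4,6); WM=4; [0,2) fires=6
i=2 t=6 v=8: → [6,8); WM=4
i=3 t=8 v=5: → [8,10); WM=8; [4,6) fires=4 [6,8) fires=8
i=4 t=10 v=5: → [10,12); WM=8
i=5 t=10 v=5: → [10,12); WM=10; [8,10) fires=5
i=6 t=5 v=7: DROP (t<10-1); WM=10
i=7 t=10 v=6: → [10,12); WM=10
i=8 t=10 v=6: → [10,12); WM=10
i=9 t=12 v=2: → [12,14); WM=12; [10,12) fires=6
i=10 t=2 v=6: DROP (t<12-1); WM=12
i=11 t=14 v=1: → [14,16); WM=14; [12,14) fires=2
i=12 t=15 v=6: → [14,16); WM=14
i=13 t=12 v=9: DROP (t<14-1); WM=15
i=14 t=19 v=3: → [18,20); WM=15
i=15 t=19 v=4: → [18,20); WM=19; [14,16) fires=6
i=16 t=21 v=4: → [20,22); WM=19
i=17 t=17 v=6: DROP (t<19-1); WM=21; [18,20) fires=4
i=18 t=14 v=3: DROP (t<21-1); WM=21
i=19 t=21 v=1: → [20,22); WM=21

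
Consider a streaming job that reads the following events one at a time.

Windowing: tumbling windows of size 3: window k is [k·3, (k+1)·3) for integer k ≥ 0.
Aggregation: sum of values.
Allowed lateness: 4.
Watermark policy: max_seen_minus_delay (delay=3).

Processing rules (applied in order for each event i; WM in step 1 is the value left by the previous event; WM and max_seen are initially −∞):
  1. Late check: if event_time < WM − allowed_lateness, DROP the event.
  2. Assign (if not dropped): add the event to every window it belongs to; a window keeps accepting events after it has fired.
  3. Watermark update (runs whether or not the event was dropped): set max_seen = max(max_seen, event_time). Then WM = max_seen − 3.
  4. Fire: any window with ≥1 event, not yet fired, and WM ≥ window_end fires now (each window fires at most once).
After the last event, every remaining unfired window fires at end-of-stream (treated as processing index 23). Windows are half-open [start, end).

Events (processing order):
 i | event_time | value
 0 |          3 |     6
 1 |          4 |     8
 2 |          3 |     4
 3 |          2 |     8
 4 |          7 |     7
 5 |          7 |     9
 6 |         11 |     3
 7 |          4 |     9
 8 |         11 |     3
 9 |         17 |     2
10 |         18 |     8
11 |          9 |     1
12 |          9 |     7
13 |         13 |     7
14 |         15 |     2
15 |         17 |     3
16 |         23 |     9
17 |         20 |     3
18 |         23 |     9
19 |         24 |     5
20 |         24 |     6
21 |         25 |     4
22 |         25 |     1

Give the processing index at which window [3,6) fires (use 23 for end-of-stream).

i=0 t=3 v=6: → [3,6); WM=0
i=1 t=4 v=8: → [3,6); WM=1
i=2 t=3 v=4: → [3,6); WM=1
i=3 t=2 v=8: → [0,3); WM=1
i=4 t=7 v=7: → [6,9); WM=4; [0,3) fires=8
i=5 t=7 v=9: → [6,9); WM=4
i=6 t=11 v=3: → [9,12); WM=8; [3,6) fires=18
i=7 t=4 v=9: → [3,6); WM=8
i=8 t=11 v=3: → [9,12); WM=8
i=9 t=17 v=2: → [15,18); WM=14; [6,9) fires=16 [9,12) fires=6
i=10 t=18 v=8: → [18,21); WM=15
i=11 t=9 v=1: DROP (t<15-4); WM=15
i=12 t=9 v=7: DROP (t<15-4); WM=15
i=13 t=13 v=7: → [12,15); WM=15; [12,15) fires=7
i=14 t=15 v=2: → [15,18); WM=15
i=15 t=17 v=3: → [15,18); WM=15
i=16 t=23 v=9: → [21,24); WM=20; [15,18) fires=7
i=17 t=20 v=3: → [18,21); WM=20
i=18 t=23 v=9: → [21,24); WM=20
i=19 t=24 v=5: → [24,27); WM=21; [18,21) fires=11
i=20 t=24 v=6: → [24,27); WM=21
i=21 t=25 v=4: → [24,27); WM=22
i=22 t=25 v=1: → [24,27); WM=22

6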